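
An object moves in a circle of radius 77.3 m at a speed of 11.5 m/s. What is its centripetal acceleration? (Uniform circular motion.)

a_c = v²/r = 11.5²/77.3 = 132.25/77.3 = 1.71 m/s²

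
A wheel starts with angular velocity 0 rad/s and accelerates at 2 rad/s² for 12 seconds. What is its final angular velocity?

ω = ω₀ + αt = 0 + 2 × 12 = 24 rad/s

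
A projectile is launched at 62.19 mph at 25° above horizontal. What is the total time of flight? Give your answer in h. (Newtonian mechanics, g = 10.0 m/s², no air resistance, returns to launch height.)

v₀ = 62.19 mph × 0.44704 = 27.8014 m/s
T = 2 × v₀ × sin(θ) / g = 2 × 27.8014 × sin(25°) / 10.0 = 2 × 27.8014 × 0.422618 / 10.0 = 2.34987 s
T = 2.34987 s / 3600.0 = 0.0006527 h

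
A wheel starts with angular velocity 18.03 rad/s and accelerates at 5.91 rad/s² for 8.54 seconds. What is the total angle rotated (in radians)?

θ = ω₀t + ½αt² = 18.03×8.54 + ½×5.91×8.54² = 369.49 rad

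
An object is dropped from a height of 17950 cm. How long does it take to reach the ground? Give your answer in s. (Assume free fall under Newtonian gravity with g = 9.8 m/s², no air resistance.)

h = 17950 cm × 0.01 = 179.5 m
t = √(2h/g) = √(2 × 179.5 / 9.8) = 6.052 s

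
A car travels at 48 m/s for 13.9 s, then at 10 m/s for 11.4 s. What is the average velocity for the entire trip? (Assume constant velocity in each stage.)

d₁ = v₁t₁ = 48 × 13.9 = 667.2 m
d₂ = v₂t₂ = 10 × 11.4 = 114.0 m
d_total = 781.2 m, t_total = 25.3 s
v_avg = d_total/t_total = 781.2/25.3 = 30.88 m/s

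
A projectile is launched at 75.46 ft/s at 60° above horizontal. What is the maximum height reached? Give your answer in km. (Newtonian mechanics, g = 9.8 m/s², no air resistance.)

v₀ = 75.46 ft/s × 0.3048 = 23.0002 m/s
H = v₀² × sin²(θ) / (2g) = 23.0002² × sin(60°)² / (2 × 9.8) = 529.009 × 0.75 / 19.6 = 20.2427 m
H = 20.2427 m / 1000.0 = 0.02024 km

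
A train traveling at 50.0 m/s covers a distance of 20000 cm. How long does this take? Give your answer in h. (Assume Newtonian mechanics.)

d = 20000 cm × 0.01 = 200.0 m
t = d / v = 200.0 / 50.0 = 4.0 s
t = 4.0 s / 3600.0 = 0.001111 h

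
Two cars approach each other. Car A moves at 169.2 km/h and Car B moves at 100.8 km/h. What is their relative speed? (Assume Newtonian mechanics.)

v_rel = v_A + v_B = 169.2 + 100.8 = 270.0 km/h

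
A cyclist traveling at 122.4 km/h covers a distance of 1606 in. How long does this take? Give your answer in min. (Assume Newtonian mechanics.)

d = 1606 in × 0.0254 = 40.7924 m
v = 122.4 km/h × 0.2777777777777778 = 34.0 m/s
t = d / v = 40.7924 / 34.0 = 1.19978 s
t = 1.19978 s / 60.0 = 0.02 min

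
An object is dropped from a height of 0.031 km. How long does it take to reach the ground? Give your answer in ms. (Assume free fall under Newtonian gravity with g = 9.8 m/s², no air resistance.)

h = 0.031 km × 1000.0 = 31.0 m
t = √(2h/g) = √(2 × 31.0 / 9.8) = 2.51526 s
t = 2.51526 s / 0.001 = 2515 ms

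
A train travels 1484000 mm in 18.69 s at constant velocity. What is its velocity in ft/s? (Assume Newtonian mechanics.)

d = 1484000 mm × 0.001 = 1484.0 m
v = d / t = 1484.0 / 18.69 = 79.4007 m/s
v = 79.4007 m/s / 0.3048 = 260.5 ft/s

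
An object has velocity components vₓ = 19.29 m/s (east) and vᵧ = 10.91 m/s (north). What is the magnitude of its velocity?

|v| = √(vₓ² + vᵧ²) = √(19.29² + 10.91²) = √(491.1322) = 22.16 m/s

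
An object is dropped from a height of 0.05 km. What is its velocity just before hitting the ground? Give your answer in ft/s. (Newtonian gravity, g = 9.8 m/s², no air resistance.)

h = 0.05 km × 1000.0 = 50.0 m
v = √(2gh) = √(2 × 9.8 × 50.0) = 31.305 m/s
v = 31.305 m/s / 0.3048 = 102.7 ft/s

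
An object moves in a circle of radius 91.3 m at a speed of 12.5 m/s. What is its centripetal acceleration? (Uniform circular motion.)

a_c = v²/r = 12.5²/91.3 = 156.25/91.3 = 1.71 m/s²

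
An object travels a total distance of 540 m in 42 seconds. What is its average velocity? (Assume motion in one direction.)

v_avg = Δd / Δt = 540 / 42 = 12.86 m/s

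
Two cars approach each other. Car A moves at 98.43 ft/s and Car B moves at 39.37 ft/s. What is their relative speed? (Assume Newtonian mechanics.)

v_rel = v_A + v_B = 98.43 + 39.37 = 137.8 ft/s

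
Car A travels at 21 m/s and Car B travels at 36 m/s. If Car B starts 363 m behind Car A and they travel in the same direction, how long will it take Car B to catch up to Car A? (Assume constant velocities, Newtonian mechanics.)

Relative speed: v_rel = 36 - 21 = 15 m/s
Time to catch: t = d₀/v_rel = 363/15 = 24.2 s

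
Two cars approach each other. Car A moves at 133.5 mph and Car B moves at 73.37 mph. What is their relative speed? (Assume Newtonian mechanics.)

v_rel = v_A + v_B = 133.5 + 73.37 = 206.87 mph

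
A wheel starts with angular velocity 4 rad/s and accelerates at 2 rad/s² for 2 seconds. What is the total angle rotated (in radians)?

θ = ω₀t + ½αt² = 4×2 + ½×2×2² = 12.0 rad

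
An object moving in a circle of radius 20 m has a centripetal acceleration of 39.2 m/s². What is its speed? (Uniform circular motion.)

v = √(a_c × r) = √(39.2 × 20) = 28.0 m/s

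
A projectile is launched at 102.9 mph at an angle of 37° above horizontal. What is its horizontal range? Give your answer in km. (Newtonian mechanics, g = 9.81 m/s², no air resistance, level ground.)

v₀ = 102.9 mph × 0.44704 = 46.0004 m/s
R = v₀² × sin(2θ) / g = 46.0004² × sin(2 × 37°) / 9.81 = 2116.04 × 0.961262 / 9.81 = 207.346 m
R = 207.346 m / 1000.0 = 0.2073 km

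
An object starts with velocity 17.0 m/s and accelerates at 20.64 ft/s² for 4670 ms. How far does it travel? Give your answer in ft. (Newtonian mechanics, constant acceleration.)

a = 20.64 ft/s² × 0.3048 = 6.29107 m/s²
t = 4670 ms × 0.001 = 4.67 s
d = v₀ × t + ½ × a × t² = 17.0 × 4.67 + 0.5 × 6.29107 × 4.67² = 147.991 m
d = 147.991 m / 0.3048 = 485.5 ft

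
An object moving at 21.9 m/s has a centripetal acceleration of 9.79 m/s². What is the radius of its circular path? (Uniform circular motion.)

r = v²/a_c = 21.9²/9.79 = 48.99 m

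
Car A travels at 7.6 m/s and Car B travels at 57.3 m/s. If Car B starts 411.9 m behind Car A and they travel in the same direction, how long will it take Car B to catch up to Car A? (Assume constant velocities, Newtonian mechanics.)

Relative speed: v_rel = 57.3 - 7.6 = 49.7 m/s
Time to catch: t = d₀/v_rel = 411.9/49.7 = 8.29 s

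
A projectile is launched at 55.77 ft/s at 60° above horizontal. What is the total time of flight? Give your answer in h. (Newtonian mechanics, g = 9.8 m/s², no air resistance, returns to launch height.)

v₀ = 55.77 ft/s × 0.3048 = 16.9987 m/s
T = 2 × v₀ × sin(θ) / g = 2 × 16.9987 × sin(60°) / 9.8 = 2 × 16.9987 × 0.866025 / 9.8 = 3.00435 s
T = 3.00435 s / 3600.0 = 0.0008345 h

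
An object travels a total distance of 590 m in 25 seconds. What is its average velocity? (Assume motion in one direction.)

v_avg = Δd / Δt = 590 / 25 = 23.6 m/s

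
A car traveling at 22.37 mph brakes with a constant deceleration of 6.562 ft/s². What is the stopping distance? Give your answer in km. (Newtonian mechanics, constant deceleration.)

v₀ = 22.37 mph × 0.44704 = 10.0003 m/s
a = 6.562 ft/s² × 0.3048 = 2.0001 m/s²
d = v₀² / (2a) = 10.0003² / (2 × 2.0001) = 100.006 / 4.0002 = 25.0002 m
d = 25.0002 m / 1000.0 = 0.025 km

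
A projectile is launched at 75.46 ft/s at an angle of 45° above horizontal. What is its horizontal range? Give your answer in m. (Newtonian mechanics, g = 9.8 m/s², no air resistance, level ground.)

v₀ = 75.46 ft/s × 0.3048 = 23.0002 m/s
R = v₀² × sin(2θ) / g = 23.0002² × sin(2 × 45°) / 9.8 = 529.009 × 1.0 / 9.8 = 53.98 m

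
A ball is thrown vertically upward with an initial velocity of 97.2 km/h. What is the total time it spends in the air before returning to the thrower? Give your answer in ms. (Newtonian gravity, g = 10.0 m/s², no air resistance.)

v₀ = 97.2 km/h × 0.2777777777777778 = 27.0 m/s
t_total = 2 × v₀ / g = 2 × 27.0 / 10.0 = 5.4 s
t_total = 5.4 s / 0.001 = 5400 ms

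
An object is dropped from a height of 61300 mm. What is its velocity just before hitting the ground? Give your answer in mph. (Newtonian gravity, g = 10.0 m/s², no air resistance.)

h = 61300 mm × 0.001 = 61.3 m
v = √(2gh) = √(2 × 10.0 × 61.3) = 35.0143 m/s
v = 35.0143 m/s / 0.44704 = 78.32 mph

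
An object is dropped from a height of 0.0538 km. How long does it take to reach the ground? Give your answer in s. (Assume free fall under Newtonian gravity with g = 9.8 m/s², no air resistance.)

h = 0.0538 km × 1000.0 = 53.8 m
t = √(2h/g) = √(2 × 53.8 / 9.8) = 3.314 s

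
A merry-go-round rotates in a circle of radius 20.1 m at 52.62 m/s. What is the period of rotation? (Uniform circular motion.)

T = 2πr/v = 2π×20.1/52.62 = 2.4 s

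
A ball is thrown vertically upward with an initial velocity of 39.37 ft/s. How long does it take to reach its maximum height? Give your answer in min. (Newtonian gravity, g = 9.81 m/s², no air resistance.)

v₀ = 39.37 ft/s × 0.3048 = 12.0 m/s
t_up = v₀ / g = 12.0 / 9.81 = 1.22324 s
t_up = 1.22324 s / 60.0 = 0.02039 min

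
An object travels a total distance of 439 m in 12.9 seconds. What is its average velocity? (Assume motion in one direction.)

v_avg = Δd / Δt = 439 / 12.9 = 34.03 m/s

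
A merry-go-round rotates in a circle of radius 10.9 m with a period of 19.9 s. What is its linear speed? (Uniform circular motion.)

v = 2πr/T = 2π×10.9/19.9 = 3.44 m/s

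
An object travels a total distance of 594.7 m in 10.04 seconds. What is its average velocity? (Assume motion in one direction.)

v_avg = Δd / Δt = 594.7 / 10.04 = 59.23 m/s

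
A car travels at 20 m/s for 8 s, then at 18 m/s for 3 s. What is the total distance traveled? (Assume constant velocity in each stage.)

d₁ = v₁t₁ = 20 × 8 = 160 m
d₂ = v₂t₂ = 18 × 3 = 54 m
d_total = 160 + 54 = 214 m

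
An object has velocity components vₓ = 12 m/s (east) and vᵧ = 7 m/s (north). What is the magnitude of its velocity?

|v| = √(vₓ² + vᵧ²) = √(12² + 7²) = √(193) = 13.89 m/s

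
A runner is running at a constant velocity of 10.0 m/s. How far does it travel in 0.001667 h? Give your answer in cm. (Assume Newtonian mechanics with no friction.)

t = 0.001667 h × 3600.0 = 6.0012 s
d = v × t = 10.0 × 6.0012 = 60.012 m
d = 60.012 m / 0.01 = 6001 cm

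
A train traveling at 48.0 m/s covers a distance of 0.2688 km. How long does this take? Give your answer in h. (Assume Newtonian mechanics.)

d = 0.2688 km × 1000.0 = 268.8 m
t = d / v = 268.8 / 48.0 = 5.6 s
t = 5.6 s / 3600.0 = 0.001556 h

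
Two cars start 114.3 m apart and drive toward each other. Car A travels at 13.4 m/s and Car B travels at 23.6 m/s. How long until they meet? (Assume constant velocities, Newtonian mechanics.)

Combined speed: v_combined = 13.4 + 23.6 = 37.0 m/s
Time to meet: t = d/v_combined = 114.3/37.0 = 3.09 s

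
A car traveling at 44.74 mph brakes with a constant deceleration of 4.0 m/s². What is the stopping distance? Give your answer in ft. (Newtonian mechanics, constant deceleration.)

v₀ = 44.74 mph × 0.44704 = 20.0006 m/s
d = v₀² / (2a) = 20.0006² / (2 × 4.0) = 400.024 / 8.0 = 50.003 m
d = 50.003 m / 0.3048 = 164.1 ft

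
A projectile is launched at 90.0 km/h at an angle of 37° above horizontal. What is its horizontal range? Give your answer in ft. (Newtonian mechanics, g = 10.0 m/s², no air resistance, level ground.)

v₀ = 90.0 km/h × 0.2777777777777778 = 25.0 m/s
R = v₀² × sin(2θ) / g = 25.0² × sin(2 × 37°) / 10.0 = 625.0 × 0.961262 / 10.0 = 60.0789 m
R = 60.0789 m / 0.3048 = 197.1 ft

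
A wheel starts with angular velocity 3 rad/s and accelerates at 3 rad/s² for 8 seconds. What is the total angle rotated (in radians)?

θ = ω₀t + ½αt² = 3×8 + ½×3×8² = 120.0 rad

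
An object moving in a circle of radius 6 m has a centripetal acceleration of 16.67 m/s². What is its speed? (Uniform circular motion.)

v = √(a_c × r) = √(16.67 × 6) = 10.0 m/s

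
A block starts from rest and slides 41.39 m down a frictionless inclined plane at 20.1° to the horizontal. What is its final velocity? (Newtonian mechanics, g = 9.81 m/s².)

a = g sin(θ) = 9.81 × sin(20.1°) = 3.3713 m/s²
v = √(2ad) = √(2 × 3.3713 × 41.39) = 16.71 m/s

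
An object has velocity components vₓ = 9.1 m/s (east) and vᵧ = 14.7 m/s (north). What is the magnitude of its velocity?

|v| = √(vₓ² + vᵧ²) = √(9.1² + 14.7²) = √(298.9) = 17.29 m/s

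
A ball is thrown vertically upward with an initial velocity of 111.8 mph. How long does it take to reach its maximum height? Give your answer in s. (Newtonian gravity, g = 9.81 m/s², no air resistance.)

v₀ = 111.8 mph × 0.44704 = 49.9791 m/s
t_up = v₀ / g = 49.9791 / 9.81 = 5.095 s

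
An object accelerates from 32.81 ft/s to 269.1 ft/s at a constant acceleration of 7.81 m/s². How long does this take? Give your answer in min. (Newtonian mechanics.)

v₀ = 32.81 ft/s × 0.3048 = 10.0005 m/s
v = 269.1 ft/s × 0.3048 = 82.0217 m/s
t = (v - v₀) / a = (82.0217 - 10.0005) / 7.81 = 9.22166 s
t = 9.22166 s / 60.0 = 0.1537 min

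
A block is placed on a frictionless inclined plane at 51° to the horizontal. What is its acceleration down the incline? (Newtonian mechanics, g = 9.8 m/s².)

a = g sin(θ) = 9.8 × sin(51°) = 9.8 × 0.7771 = 7.62 m/s²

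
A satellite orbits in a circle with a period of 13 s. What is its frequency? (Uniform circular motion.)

f = 1/T = 1/13 = 0.0769 Hz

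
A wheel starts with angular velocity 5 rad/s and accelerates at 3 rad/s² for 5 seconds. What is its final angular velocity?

ω = ω₀ + αt = 5 + 3 × 5 = 20 rad/s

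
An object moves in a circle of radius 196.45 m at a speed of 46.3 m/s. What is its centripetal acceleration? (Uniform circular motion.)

a_c = v²/r = 46.3²/196.45 = 2143.69/196.45 = 10.91 m/s²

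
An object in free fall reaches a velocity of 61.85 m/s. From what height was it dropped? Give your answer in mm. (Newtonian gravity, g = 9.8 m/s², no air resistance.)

h = v² / (2g) = 61.85² / (2 × 9.8) = 195.175 m
h = 195.175 m / 0.001 = 195200 mm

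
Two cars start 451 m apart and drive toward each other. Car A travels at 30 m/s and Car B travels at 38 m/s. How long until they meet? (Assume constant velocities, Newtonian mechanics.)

Combined speed: v_combined = 30 + 38 = 68 m/s
Time to meet: t = d/v_combined = 451/68 = 6.63 s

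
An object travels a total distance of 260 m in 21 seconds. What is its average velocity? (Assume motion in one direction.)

v_avg = Δd / Δt = 260 / 21 = 12.38 m/s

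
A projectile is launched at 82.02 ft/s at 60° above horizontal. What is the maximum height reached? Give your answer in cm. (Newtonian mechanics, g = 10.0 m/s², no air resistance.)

v₀ = 82.02 ft/s × 0.3048 = 24.9997 m/s
H = v₀² × sin²(θ) / (2g) = 24.9997² × sin(60°)² / (2 × 10.0) = 624.985 × 0.75 / 20.0 = 23.4369 m
H = 23.4369 m / 0.01 = 2344 cm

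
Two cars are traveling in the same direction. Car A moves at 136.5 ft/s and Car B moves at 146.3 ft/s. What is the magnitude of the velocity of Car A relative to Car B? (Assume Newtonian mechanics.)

v_rel = |v_A - v_B| = |136.5 - 146.3| = 9.8 ft/s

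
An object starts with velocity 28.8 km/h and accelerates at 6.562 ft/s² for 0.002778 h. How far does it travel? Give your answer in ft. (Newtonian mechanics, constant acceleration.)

v₀ = 28.8 km/h × 0.2777777777777778 = 8.0 m/s
a = 6.562 ft/s² × 0.3048 = 2.0001 m/s²
t = 0.002778 h × 3600.0 = 10.0008 s
d = v₀ × t + ½ × a × t² = 8.0 × 10.0008 + 0.5 × 2.0001 × 10.0008² = 180.027 m
d = 180.027 m / 0.3048 = 590.6 ft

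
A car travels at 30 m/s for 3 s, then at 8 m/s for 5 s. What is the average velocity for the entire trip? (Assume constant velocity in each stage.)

d₁ = v₁t₁ = 30 × 3 = 90 m
d₂ = v₂t₂ = 8 × 5 = 40 m
d_total = 130 m, t_total = 8 s
v_avg = d_total/t_total = 130/8 = 16.25 m/s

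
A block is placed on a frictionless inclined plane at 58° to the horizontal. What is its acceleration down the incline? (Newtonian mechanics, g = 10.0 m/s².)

a = g sin(θ) = 10.0 × sin(58°) = 10.0 × 0.848 = 8.48 m/s²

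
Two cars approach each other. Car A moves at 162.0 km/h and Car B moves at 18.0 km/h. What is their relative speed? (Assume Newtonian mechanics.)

v_rel = v_A + v_B = 162.0 + 18.0 = 180.0 km/h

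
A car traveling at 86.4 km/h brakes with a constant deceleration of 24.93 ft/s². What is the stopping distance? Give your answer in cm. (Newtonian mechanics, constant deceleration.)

v₀ = 86.4 km/h × 0.2777777777777778 = 24.0 m/s
a = 24.93 ft/s² × 0.3048 = 7.59866 m/s²
d = v₀² / (2a) = 24.0² / (2 × 7.59866) = 576.0 / 15.1973 = 37.9015 m
d = 37.9015 m / 0.01 = 3790 cm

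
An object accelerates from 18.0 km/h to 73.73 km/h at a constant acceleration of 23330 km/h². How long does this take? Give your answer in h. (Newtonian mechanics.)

v₀ = 18.0 km/h × 0.2777777777777778 = 5.0 m/s
v = 73.73 km/h × 0.2777777777777778 = 20.4806 m/s
a = 23330 km/h² × 7.716049382716049e-05 = 1.80015 m/s²
t = (v - v₀) / a = (20.4806 - 5.0) / 1.80015 = 8.59962 s
t = 8.59962 s / 3600.0 = 0.002389 h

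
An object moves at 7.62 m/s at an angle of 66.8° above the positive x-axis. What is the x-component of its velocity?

vₓ = v cos(θ) = 7.62 × cos(66.8°) = 3.0 m/s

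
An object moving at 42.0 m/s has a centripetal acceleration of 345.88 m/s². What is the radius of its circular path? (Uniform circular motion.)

r = v²/a_c = 42.0²/345.88 = 5.1 m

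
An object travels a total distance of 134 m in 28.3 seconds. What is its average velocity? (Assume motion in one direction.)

v_avg = Δd / Δt = 134 / 28.3 = 4.73 m/s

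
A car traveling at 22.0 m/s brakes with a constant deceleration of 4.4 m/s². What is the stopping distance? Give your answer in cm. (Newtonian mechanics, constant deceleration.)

d = v₀² / (2a) = 22.0² / (2 × 4.4) = 484.0 / 8.8 = 55.0 m
d = 55.0 m / 0.01 = 5500 cm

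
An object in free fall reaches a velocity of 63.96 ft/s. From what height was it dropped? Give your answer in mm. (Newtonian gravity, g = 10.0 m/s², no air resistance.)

v = 63.96 ft/s × 0.3048 = 19.495 m/s
h = v² / (2g) = 19.495² / (2 × 10.0) = 19.0028 m
h = 19.0028 m / 0.001 = 19000 mm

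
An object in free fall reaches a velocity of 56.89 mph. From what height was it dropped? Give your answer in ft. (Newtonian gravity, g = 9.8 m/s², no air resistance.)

v = 56.89 mph × 0.44704 = 25.4321 m/s
h = v² / (2g) = 25.4321² / (2 × 9.8) = 32.9996 m
h = 32.9996 m / 0.3048 = 108.3 ft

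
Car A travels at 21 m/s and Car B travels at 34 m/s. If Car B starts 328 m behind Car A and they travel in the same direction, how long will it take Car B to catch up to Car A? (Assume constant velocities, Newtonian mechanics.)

Relative speed: v_rel = 34 - 21 = 13 m/s
Time to catch: t = d₀/v_rel = 328/13 = 25.23 s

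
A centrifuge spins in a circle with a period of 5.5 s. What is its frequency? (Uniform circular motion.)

f = 1/T = 1/5.5 = 0.1818 Hz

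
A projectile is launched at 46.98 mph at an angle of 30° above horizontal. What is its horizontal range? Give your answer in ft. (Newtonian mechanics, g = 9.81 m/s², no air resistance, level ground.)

v₀ = 46.98 mph × 0.44704 = 21.0019 m/s
R = v₀² × sin(2θ) / g = 21.0019² × sin(2 × 30°) / 9.81 = 441.08 × 0.866025 / 9.81 = 38.9385 m
R = 38.9385 m / 0.3048 = 127.8 ft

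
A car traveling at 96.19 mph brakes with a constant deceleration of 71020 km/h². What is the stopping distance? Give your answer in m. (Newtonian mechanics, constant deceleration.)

v₀ = 96.19 mph × 0.44704 = 43.0008 m/s
a = 71020 km/h² × 7.716049382716049e-05 = 5.47994 m/s²
d = v₀² / (2a) = 43.0008² / (2 × 5.47994) = 1849.07 / 10.9599 = 168.7 m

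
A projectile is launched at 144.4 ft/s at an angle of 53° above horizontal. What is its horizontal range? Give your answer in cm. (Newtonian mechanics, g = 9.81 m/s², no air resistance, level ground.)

v₀ = 144.4 ft/s × 0.3048 = 44.0131 m/s
R = v₀² × sin(2θ) / g = 44.0131² × sin(2 × 53°) / 9.81 = 1937.15 × 0.961262 / 9.81 = 189.817 m
R = 189.817 m / 0.01 = 18980 cm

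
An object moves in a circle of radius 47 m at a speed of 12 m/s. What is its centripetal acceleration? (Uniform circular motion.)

a_c = v²/r = 12²/47 = 144/47 = 3.06 m/s²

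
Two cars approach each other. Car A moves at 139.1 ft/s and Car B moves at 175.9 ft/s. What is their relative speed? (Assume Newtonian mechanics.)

v_rel = v_A + v_B = 139.1 + 175.9 = 315.0 ft/s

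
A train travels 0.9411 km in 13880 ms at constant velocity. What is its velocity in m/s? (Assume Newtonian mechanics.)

d = 0.9411 km × 1000.0 = 941.1 m
t = 13880 ms × 0.001 = 13.88 s
v = d / t = 941.1 / 13.88 = 67.8 m/s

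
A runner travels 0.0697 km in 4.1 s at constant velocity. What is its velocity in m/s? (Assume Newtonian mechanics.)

d = 0.0697 km × 1000.0 = 69.7 m
v = d / t = 69.7 / 4.1 = 17.0 m/s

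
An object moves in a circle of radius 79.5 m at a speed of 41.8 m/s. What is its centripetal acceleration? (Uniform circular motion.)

a_c = v²/r = 41.8²/79.5 = 1747.24/79.5 = 21.98 m/s²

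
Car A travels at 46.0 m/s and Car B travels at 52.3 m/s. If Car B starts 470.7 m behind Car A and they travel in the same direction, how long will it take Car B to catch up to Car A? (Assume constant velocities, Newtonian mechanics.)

Relative speed: v_rel = 52.3 - 46.0 = 6.3 m/s
Time to catch: t = d₀/v_rel = 470.7/6.3 = 74.71 s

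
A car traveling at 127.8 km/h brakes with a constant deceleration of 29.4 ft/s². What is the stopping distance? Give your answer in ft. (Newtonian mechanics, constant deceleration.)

v₀ = 127.8 km/h × 0.2777777777777778 = 35.5 m/s
a = 29.4 ft/s² × 0.3048 = 8.96112 m/s²
d = v₀² / (2a) = 35.5² / (2 × 8.96112) = 1260.25 / 17.9222 = 70.3178 m
d = 70.3178 m / 0.3048 = 230.7 ft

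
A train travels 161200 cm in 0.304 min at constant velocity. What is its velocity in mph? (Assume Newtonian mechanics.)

d = 161200 cm × 0.01 = 1612.0 m
t = 0.304 min × 60.0 = 18.24 s
v = d / t = 1612.0 / 18.24 = 88.3772 m/s
v = 88.3772 m/s / 0.44704 = 197.7 mph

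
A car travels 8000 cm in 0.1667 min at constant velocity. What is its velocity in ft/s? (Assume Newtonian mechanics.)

d = 8000 cm × 0.01 = 80.0 m
t = 0.1667 min × 60.0 = 10.002 s
v = d / t = 80.0 / 10.002 = 7.9984 m/s
v = 7.9984 m/s / 0.3048 = 26.24 ft/s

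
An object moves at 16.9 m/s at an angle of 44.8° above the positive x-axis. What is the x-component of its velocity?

vₓ = v cos(θ) = 16.9 × cos(44.8°) = 11.99 m/s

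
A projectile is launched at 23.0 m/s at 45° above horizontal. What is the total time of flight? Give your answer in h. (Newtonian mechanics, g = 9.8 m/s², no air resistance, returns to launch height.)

T = 2 × v₀ × sin(θ) / g = 2 × 23.0 × sin(45°) / 9.8 = 2 × 23.0 × 0.707107 / 9.8 = 3.31907 s
T = 3.31907 s / 3600.0 = 0.000922 h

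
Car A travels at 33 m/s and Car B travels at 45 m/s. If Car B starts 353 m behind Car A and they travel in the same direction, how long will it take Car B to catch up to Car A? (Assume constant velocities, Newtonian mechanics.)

Relative speed: v_rel = 45 - 33 = 12 m/s
Time to catch: t = d₀/v_rel = 353/12 = 29.42 s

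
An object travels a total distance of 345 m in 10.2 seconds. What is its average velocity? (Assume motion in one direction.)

v_avg = Δd / Δt = 345 / 10.2 = 33.82 m/s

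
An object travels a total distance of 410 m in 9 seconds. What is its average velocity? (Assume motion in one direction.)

v_avg = Δd / Δt = 410 / 9 = 45.56 m/s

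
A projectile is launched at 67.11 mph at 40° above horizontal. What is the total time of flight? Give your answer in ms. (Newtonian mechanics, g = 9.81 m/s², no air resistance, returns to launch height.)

v₀ = 67.11 mph × 0.44704 = 30.0009 m/s
T = 2 × v₀ × sin(θ) / g = 2 × 30.0009 × sin(40°) / 9.81 = 2 × 30.0009 × 0.642788 / 9.81 = 3.93154 s
T = 3.93154 s / 0.001 = 3932 ms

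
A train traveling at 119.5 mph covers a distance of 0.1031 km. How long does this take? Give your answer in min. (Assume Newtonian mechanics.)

d = 0.1031 km × 1000.0 = 103.1 m
v = 119.5 mph × 0.44704 = 53.4213 m/s
t = d / v = 103.1 / 53.4213 = 1.92994 s
t = 1.92994 s / 60.0 = 0.03217 min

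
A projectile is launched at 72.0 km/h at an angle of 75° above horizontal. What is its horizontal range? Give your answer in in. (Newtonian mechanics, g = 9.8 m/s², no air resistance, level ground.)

v₀ = 72.0 km/h × 0.2777777777777778 = 20.0 m/s
R = v₀² × sin(2θ) / g = 20.0² × sin(2 × 75°) / 9.8 = 400.0 × 0.5 / 9.8 = 20.4082 m
R = 20.4082 m / 0.0254 = 803.5 in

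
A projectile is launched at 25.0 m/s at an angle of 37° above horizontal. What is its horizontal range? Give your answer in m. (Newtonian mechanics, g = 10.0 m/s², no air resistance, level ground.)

R = v₀² × sin(2θ) / g = 25.0² × sin(2 × 37°) / 10.0 = 625.0 × 0.961262 / 10.0 = 60.08 m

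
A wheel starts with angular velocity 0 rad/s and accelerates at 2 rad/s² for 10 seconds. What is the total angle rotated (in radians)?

θ = ω₀t + ½αt² = 0×10 + ½×2×10² = 100.0 rad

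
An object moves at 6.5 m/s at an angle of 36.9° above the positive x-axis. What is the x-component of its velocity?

vₓ = v cos(θ) = 6.5 × cos(36.9°) = 5.2 m/s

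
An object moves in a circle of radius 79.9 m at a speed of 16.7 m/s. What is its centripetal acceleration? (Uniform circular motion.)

a_c = v²/r = 16.7²/79.9 = 278.89/79.9 = 3.49 m/s²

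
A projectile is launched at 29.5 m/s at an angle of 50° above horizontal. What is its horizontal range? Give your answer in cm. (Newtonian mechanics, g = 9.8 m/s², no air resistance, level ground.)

R = v₀² × sin(2θ) / g = 29.5² × sin(2 × 50°) / 9.8 = 870.25 × 0.984808 / 9.8 = 87.452 m
R = 87.452 m / 0.01 = 8745 cm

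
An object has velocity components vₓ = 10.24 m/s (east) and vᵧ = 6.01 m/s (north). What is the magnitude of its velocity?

|v| = √(vₓ² + vᵧ²) = √(10.24² + 6.01²) = √(140.9777) = 11.87 m/s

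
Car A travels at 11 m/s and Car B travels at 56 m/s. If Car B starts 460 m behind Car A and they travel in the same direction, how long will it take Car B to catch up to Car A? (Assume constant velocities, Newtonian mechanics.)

Relative speed: v_rel = 56 - 11 = 45 m/s
Time to catch: t = d₀/v_rel = 460/45 = 10.22 s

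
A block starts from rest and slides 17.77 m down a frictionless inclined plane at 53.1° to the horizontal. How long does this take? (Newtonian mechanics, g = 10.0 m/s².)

a = g sin(θ) = 10.0 × sin(53.1°) = 7.9968 m/s²
t = √(2d/a) = √(2 × 17.77 / 7.9968) = 2.11 s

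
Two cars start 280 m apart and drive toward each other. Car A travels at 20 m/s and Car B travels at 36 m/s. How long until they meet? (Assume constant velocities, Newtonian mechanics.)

Combined speed: v_combined = 20 + 36 = 56 m/s
Time to meet: t = d/v_combined = 280/56 = 5.0 s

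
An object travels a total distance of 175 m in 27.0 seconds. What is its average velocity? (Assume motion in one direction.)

v_avg = Δd / Δt = 175 / 27.0 = 6.48 m/s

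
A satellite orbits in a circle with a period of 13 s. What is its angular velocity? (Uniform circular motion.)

ω = 2π/T = 2π/13 = 0.4833 rad/s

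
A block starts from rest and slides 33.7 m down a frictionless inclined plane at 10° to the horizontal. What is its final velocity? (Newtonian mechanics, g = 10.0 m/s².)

a = g sin(θ) = 10.0 × sin(10°) = 1.7365 m/s²
v = √(2ad) = √(2 × 1.7365 × 33.7) = 10.82 m/s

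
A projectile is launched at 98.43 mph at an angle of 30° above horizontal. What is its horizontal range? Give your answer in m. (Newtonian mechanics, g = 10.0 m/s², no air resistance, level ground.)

v₀ = 98.43 mph × 0.44704 = 44.0021 m/s
R = v₀² × sin(2θ) / g = 44.0021² × sin(2 × 30°) / 10.0 = 1936.18 × 0.866025 / 10.0 = 167.7 m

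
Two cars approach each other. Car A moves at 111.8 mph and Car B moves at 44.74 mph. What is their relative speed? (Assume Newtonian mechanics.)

v_rel = v_A + v_B = 111.8 + 44.74 = 156.54 mph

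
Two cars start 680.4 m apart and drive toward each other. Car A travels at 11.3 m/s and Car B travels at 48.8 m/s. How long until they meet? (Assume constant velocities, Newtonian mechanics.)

Combined speed: v_combined = 11.3 + 48.8 = 60.1 m/s
Time to meet: t = d/v_combined = 680.4/60.1 = 11.32 s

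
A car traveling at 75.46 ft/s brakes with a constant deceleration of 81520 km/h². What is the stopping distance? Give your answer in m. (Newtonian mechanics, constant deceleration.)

v₀ = 75.46 ft/s × 0.3048 = 23.0002 m/s
a = 81520 km/h² × 7.716049382716049e-05 = 6.29012 m/s²
d = v₀² / (2a) = 23.0002² / (2 × 6.29012) = 529.009 / 12.5802 = 42.05 m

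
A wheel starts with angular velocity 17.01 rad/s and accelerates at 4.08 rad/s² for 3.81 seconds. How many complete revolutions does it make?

θ = ω₀t + ½αt² = 17.01×3.81 + ½×4.08×3.81² = 94.420944 rad
Total revolutions = θ/(2π) = 94.420944/(2π) = 15.03
Complete revolutions = ⌊15.03⌋ = 15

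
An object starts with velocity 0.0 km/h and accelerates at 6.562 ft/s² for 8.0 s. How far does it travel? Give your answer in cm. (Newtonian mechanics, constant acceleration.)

v₀ = 0.0 km/h × 0.2777777777777778 = 0.0 m/s
a = 6.562 ft/s² × 0.3048 = 2.0001 m/s²
d = v₀ × t + ½ × a × t² = 0.0 × 8.0 + 0.5 × 2.0001 × 8.0² = 64.0032 m
d = 64.0032 m / 0.01 = 6400 cm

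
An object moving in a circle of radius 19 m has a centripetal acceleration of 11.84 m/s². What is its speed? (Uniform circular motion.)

v = √(a_c × r) = √(11.84 × 19) = 15.0 m/s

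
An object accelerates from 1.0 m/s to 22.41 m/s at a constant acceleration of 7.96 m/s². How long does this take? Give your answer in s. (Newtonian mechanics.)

t = (v - v₀) / a = (22.41 - 1.0) / 7.96 = 2.69 s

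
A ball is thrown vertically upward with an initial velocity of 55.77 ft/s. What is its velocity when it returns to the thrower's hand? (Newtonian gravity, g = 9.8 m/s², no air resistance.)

By conservation of energy (no air resistance), the ball returns to the throw height with the same speed as launch, but directed downward.
|v_ground| = v₀ = 55.77 ft/s
v_ground = 55.77 ft/s (downward)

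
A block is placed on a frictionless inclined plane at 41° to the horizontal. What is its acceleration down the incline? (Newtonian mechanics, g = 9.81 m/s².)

a = g sin(θ) = 9.81 × sin(41°) = 9.81 × 0.6561 = 6.44 m/s²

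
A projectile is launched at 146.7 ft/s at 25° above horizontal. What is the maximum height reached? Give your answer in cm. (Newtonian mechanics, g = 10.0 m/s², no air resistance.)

v₀ = 146.7 ft/s × 0.3048 = 44.7142 m/s
H = v₀² × sin²(θ) / (2g) = 44.7142² × sin(25°)² / (2 × 10.0) = 1999.36 × 0.178606 / 20.0 = 17.8549 m
H = 17.8549 m / 0.01 = 1785 cm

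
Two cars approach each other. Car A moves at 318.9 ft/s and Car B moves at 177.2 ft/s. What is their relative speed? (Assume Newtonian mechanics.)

v_rel = v_A + v_B = 318.9 + 177.2 = 496.1 ft/s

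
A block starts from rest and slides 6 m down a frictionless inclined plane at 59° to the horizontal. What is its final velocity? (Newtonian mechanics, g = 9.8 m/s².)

a = g sin(θ) = 9.8 × sin(59°) = 8.4002 m/s²
v = √(2ad) = √(2 × 8.4002 × 6) = 10.04 m/s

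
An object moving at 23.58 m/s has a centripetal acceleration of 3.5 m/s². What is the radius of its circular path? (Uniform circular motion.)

r = v²/a_c = 23.58²/3.5 = 158.86 m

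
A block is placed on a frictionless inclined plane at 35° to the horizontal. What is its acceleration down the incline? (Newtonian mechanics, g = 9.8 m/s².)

a = g sin(θ) = 9.8 × sin(35°) = 9.8 × 0.5736 = 5.62 m/s²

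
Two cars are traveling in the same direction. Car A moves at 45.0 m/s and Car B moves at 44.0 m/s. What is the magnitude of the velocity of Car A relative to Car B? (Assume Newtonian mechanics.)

v_rel = |v_A - v_B| = |45.0 - 44.0| = 1.0 m/s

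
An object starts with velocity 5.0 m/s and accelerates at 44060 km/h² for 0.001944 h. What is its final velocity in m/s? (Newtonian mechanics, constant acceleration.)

a = 44060 km/h² × 7.716049382716049e-05 = 3.39969 m/s²
t = 0.001944 h × 3600.0 = 6.9984 s
v = v₀ + a × t = 5.0 + 3.39969 × 6.9984 = 28.79 m/s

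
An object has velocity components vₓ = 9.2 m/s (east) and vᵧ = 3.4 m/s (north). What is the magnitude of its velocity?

|v| = √(vₓ² + vᵧ²) = √(9.2² + 3.4²) = √(96.2) = 9.81 m/s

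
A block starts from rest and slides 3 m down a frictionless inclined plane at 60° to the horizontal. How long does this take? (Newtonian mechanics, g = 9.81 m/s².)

a = g sin(θ) = 9.81 × sin(60°) = 8.4957 m/s²
t = √(2d/a) = √(2 × 3 / 8.4957) = 0.84 s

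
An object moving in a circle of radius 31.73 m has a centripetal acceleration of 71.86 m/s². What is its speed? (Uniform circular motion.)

v = √(a_c × r) = √(71.86 × 31.73) = 47.75 m/s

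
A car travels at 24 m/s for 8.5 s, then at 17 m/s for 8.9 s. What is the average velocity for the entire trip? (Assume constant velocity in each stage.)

d₁ = v₁t₁ = 24 × 8.5 = 204.0 m
d₂ = v₂t₂ = 17 × 8.9 = 151.3 m
d_total = 355.3 m, t_total = 17.4 s
v_avg = d_total/t_total = 355.3/17.4 = 20.42 m/s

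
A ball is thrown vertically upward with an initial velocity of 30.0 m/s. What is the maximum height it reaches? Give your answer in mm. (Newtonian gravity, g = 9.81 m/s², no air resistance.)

h_max = v₀² / (2g) = 30.0² / (2 × 9.81) = 900.0 / 19.62 = 45.8716 m
h_max = 45.8716 m / 0.001 = 45870 mm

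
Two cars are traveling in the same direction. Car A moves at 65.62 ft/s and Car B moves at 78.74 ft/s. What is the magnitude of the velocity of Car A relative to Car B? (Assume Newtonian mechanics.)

v_rel = |v_A - v_B| = |65.62 - 78.74| = 13.12 ft/s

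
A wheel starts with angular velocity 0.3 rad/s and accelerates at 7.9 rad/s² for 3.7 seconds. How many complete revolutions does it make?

θ = ω₀t + ½αt² = 0.3×3.7 + ½×7.9×3.7² = 55.1855 rad
Total revolutions = θ/(2π) = 55.1855/(2π) = 8.78
Complete revolutions = ⌊8.78⌋ = 8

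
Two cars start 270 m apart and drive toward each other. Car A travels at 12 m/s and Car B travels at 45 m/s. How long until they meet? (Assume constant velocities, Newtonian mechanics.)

Combined speed: v_combined = 12 + 45 = 57 m/s
Time to meet: t = d/v_combined = 270/57 = 4.74 s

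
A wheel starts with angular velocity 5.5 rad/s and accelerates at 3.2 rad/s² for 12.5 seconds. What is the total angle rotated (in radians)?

θ = ω₀t + ½αt² = 5.5×12.5 + ½×3.2×12.5² = 318.75 rad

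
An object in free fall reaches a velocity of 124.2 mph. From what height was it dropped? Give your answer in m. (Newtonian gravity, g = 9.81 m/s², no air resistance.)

v = 124.2 mph × 0.44704 = 55.5224 m/s
h = v² / (2g) = 55.5224² / (2 × 9.81) = 157.1 m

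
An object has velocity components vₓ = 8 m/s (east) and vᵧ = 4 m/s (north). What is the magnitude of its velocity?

|v| = √(vₓ² + vᵧ²) = √(8² + 4²) = √(80) = 8.94 m/s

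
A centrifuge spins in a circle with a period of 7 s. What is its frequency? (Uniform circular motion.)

f = 1/T = 1/7 = 0.1429 Hz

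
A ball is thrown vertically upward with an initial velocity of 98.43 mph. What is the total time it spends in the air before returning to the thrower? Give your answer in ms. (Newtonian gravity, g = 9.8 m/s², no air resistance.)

v₀ = 98.43 mph × 0.44704 = 44.0021 m/s
t_total = 2 × v₀ / g = 2 × 44.0021 / 9.8 = 8.98002 s
t_total = 8.98002 s / 0.001 = 8980 ms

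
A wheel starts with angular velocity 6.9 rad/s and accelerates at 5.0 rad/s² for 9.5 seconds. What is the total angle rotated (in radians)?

θ = ω₀t + ½αt² = 6.9×9.5 + ½×5.0×9.5² = 291.18 rad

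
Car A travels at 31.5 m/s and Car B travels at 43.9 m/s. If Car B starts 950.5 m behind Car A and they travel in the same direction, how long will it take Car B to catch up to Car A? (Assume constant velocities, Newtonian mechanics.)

Relative speed: v_rel = 43.9 - 31.5 = 12.4 m/s
Time to catch: t = d₀/v_rel = 950.5/12.4 = 76.65 s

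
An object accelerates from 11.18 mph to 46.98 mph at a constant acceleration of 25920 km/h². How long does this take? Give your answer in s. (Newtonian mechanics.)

v₀ = 11.18 mph × 0.44704 = 4.99791 m/s
v = 46.98 mph × 0.44704 = 21.0019 m/s
a = 25920 km/h² × 7.716049382716049e-05 = 2.0 m/s²
t = (v - v₀) / a = (21.0019 - 4.99791) / 2.0 = 8.002 s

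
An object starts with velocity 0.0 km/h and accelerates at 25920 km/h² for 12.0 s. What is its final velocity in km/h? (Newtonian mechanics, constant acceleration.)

v₀ = 0.0 km/h × 0.2777777777777778 = 0.0 m/s
a = 25920 km/h² × 7.716049382716049e-05 = 2.0 m/s²
v = v₀ + a × t = 0.0 + 2.0 × 12.0 = 24.0 m/s
v = 24.0 m/s / 0.2777777777777778 = 86.4 km/h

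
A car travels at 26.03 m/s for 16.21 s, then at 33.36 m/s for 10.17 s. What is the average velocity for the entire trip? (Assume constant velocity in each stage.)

d₁ = v₁t₁ = 26.03 × 16.21 = 421.9463 m
d₂ = v₂t₂ = 33.36 × 10.17 = 339.2712 m
d_total = 761.2175 m, t_total = 26.38 s
v_avg = d_total/t_total = 761.2175/26.38 = 28.86 m/s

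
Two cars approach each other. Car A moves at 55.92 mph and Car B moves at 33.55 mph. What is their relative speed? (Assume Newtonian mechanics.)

v_rel = v_A + v_B = 55.92 + 33.55 = 89.47 mph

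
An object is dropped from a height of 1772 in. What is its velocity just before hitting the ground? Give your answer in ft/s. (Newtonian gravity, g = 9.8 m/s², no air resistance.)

h = 1772 in × 0.0254 = 45.0088 m
v = √(2gh) = √(2 × 9.8 × 45.0088) = 29.7014 m/s
v = 29.7014 m/s / 0.3048 = 97.45 ft/s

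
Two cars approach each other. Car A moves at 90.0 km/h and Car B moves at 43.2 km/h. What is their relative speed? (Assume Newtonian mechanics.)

v_rel = v_A + v_B = 90.0 + 43.2 = 133.2 km/h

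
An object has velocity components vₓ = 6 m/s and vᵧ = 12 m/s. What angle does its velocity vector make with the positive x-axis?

θ = arctan(vᵧ/vₓ) = arctan(12/6) = 63.43°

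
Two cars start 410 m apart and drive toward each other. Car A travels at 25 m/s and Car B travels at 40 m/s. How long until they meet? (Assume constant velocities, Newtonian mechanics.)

Combined speed: v_combined = 25 + 40 = 65 m/s
Time to meet: t = d/v_combined = 410/65 = 6.31 s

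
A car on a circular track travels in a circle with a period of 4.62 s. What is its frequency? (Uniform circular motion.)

f = 1/T = 1/4.62 = 0.2165 Hz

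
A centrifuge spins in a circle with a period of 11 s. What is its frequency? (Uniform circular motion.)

f = 1/T = 1/11 = 0.0909 Hz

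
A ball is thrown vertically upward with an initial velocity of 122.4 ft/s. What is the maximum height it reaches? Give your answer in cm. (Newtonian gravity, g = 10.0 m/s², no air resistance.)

v₀ = 122.4 ft/s × 0.3048 = 37.3075 m/s
h_max = v₀² / (2g) = 37.3075² / (2 × 10.0) = 1391.85 / 20.0 = 69.5925 m
h_max = 69.5925 m / 0.01 = 6959 cm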